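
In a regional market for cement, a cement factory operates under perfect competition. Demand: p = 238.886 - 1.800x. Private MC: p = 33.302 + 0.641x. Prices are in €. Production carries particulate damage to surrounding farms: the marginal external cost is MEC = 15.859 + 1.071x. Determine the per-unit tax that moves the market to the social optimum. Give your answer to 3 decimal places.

tax = €73.716 per unit

Social marginal cost = private MC + MEC = 49.161 + 1.712x.
Set SMC = demand: 49.161 + 1.712x = 238.886 - 1.800x → x* = 54.0219.
The Pigouvian tax equals MEC at x*: 15.859 + 1.071×54.0219 = 73.7165.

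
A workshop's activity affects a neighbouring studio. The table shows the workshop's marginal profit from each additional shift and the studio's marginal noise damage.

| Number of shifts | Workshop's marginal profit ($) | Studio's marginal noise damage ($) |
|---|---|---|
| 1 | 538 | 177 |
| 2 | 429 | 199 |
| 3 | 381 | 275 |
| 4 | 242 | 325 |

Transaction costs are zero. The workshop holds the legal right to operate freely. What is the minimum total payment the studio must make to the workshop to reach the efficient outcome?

$242

Left alone the workshop would choose level 4 (marginal profit stays positive).
Efficient level: k* = 3 (marginal profit ≥ marginal noise damage through 3).
The studio must at least cover the workshop's forgone profit from cutting 4→3: 242 = 242.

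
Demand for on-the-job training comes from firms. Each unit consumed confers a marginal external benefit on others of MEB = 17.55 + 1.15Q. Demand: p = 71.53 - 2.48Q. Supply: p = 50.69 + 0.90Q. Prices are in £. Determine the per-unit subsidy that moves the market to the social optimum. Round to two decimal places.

Social marginal benefit = demand + MEB = 89.08 - 1.33Q.
Set SMB = MC: 89.08 - 1.33Q = 50.69 + 0.90Q → Q* = 17.2152.
The Pigouvian subsidy equals MEB at Q*: 17.55 + 1.15×17.2152 = 37.3475.

subsidy = £37.35 per unit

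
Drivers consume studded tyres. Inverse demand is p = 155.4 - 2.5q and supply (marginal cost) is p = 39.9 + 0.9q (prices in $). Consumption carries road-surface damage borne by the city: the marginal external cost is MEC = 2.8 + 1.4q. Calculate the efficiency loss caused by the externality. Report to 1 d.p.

DWL = $264.2

Market equilibrium (private): 39.9 + 0.9q = 155.4 - 2.5q → q_m = 33.9706.
Social marginal benefit = demand − MEC = 152.6 - 3.9q.
Set SMB = MC: 152.6 - 3.9q = 39.9 + 0.9q → q* = 23.4792.
Between q* and q_m the wedge MC − SMB runs linearly from 0 to MEC(q_m), so the loss is a triangle.
DWL = ½ × 10.4914 × 50.3588 = 264.1672.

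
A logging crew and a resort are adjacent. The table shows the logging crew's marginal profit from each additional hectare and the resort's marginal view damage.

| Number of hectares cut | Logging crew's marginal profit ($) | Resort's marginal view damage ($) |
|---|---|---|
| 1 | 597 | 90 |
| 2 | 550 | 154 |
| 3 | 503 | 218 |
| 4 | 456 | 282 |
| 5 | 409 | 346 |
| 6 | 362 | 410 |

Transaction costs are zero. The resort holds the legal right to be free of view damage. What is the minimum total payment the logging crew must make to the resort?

$1090

Efficient level: marginal profit ≥ marginal view damage through level 5, so k* = 5.
With the resort holding the right, the logging crew must at least compensate total damage at k*: 90 + 154 + 218 + 282 + 346 = 1090.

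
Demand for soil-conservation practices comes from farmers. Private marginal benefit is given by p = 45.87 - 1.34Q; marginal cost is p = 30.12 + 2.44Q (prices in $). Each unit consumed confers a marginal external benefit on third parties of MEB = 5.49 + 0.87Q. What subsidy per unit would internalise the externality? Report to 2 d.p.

subsidy = $11.84 per unit

Social marginal benefit = demand + MEB = 51.36 - 0.47Q.
Set SMB = MC: 51.36 - 0.47Q = 30.12 + 2.44Q → Q* = 7.2990.
The Pigouvian subsidy equals MEB at Q*: 5.49 + 0.87×7.2990 = 11.8401.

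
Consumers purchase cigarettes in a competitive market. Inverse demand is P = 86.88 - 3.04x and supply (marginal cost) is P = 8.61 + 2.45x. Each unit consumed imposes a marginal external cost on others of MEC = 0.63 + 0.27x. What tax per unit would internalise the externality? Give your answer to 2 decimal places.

tax = 4.27 per unit

Social marginal benefit = demand − MEC = 86.25 - 3.31x.
Set SMB = MC: 86.25 - 3.31x = 8.61 + 2.45x → x* = 13.4792.
The Pigouvian tax equals MEC at x*: 0.63 + 0.27×13.4792 = 4.2694.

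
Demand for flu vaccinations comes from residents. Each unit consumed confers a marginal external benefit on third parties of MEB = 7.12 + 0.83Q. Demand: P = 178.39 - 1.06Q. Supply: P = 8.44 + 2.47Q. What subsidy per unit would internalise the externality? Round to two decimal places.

subsidy = 61.55 per unit

Social marginal benefit = demand + MEB = 185.51 - 0.23Q.
Set SMB = MC: 185.51 - 0.23Q = 8.44 + 2.47Q → Q* = 65.5815.
The Pigouvian subsidy equals MEB at Q*: 7.12 + 0.83×65.5815 = 61.5526.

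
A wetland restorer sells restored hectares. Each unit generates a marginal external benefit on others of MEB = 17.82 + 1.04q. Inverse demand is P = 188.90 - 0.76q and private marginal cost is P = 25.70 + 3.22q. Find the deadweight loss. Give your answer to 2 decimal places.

Market equilibrium (private): 25.70 + 3.22q = 188.90 - 0.76q → q_m = 41.0050.
Social marginal cost = private MC − MEB = 7.88 + 2.18q.
Set SMC = demand: 7.88 + 2.18q = 188.90 - 0.76q → q* = 61.5714.
Height of the DWL triangle at q_m is demand(q_m) − SMC(q_m) = MEB(q_m) = 60.4652.
DWL = ½ × 20.5664 × 60.4652 = 621.7757.

DWL = 621.78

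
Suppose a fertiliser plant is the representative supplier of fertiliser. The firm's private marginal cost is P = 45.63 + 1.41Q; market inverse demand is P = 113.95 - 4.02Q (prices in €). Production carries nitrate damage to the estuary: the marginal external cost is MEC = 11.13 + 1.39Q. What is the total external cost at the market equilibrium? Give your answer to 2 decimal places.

€250.06

Market equilibrium (private): 45.63 + 1.41Q = 113.95 - 4.02Q → Q_m = 12.5820.
Total external cost = ∫₀^{Q_m} (11.13 + 1.39Q) dQ = 11.13×12.5820 + ½×1.39×12.5820² = 250.0608.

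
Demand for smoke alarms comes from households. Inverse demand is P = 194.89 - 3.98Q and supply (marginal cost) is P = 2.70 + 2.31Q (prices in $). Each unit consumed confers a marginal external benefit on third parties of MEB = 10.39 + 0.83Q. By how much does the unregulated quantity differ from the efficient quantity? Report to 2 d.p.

6.55 units

Market equilibrium (private): 2.70 + 2.31Q = 194.89 - 3.98Q → Q_m = 30.5548.
Social marginal benefit = demand + MEB = 205.28 - 3.15Q.
Set SMB = MC: 205.28 - 3.15Q = 2.70 + 2.31Q → Q* = 37.1026.
Gap = |30.5548 − 37.1026| = 6.5478.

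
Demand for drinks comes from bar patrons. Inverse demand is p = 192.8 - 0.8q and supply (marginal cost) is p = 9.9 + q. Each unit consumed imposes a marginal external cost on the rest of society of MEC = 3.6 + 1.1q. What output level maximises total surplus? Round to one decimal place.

Social marginal benefit = demand − MEC = 189.2 - 1.9q.
Set SMB = MC: 189.2 - 1.9q = 9.9 + q → q* = 61.8276.

q* = 61.8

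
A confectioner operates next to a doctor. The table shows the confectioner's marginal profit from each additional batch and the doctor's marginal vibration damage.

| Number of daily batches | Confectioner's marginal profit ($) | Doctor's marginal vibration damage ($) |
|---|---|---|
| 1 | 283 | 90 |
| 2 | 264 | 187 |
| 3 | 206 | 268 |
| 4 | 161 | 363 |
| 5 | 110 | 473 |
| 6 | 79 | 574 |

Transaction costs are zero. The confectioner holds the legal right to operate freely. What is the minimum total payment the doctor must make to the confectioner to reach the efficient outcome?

Left alone the confectioner would choose level 6 (marginal profit stays positive).
Efficient level: k* = 2 (marginal profit ≥ marginal vibration damage through 2).
The doctor must at least cover the confectioner's forgone profit from cutting 6→2: 206 + 161 + 110 + 79 = 556.

$556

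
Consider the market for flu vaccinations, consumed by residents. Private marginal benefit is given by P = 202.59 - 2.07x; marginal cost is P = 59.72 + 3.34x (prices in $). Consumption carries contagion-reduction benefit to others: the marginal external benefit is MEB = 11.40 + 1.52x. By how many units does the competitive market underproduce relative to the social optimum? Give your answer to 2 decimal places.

13.25 units

Market equilibrium (private): 59.72 + 3.34x = 202.59 - 2.07x → x_m = 26.4085.
Social marginal benefit = demand + MEB = 213.99 - 0.55x.
Set SMB = MC: 213.99 - 0.55x = 59.72 + 3.34x → x* = 39.6581.
Gap = |26.4085 − 39.6581| = 13.2496.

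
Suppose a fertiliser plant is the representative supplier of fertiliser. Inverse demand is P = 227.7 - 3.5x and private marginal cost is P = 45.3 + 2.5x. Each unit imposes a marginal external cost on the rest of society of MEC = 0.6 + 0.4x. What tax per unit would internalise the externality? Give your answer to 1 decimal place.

Social marginal cost = private MC + MEC = 45.9 + 2.9x.
Set SMC = demand: 45.9 + 2.9x = 227.7 - 3.5x → x* = 28.4063.
The Pigouvian tax equals MEC at x*: 0.6 + 0.4×28.4063 = 11.9625.

tax = 12.0 per unit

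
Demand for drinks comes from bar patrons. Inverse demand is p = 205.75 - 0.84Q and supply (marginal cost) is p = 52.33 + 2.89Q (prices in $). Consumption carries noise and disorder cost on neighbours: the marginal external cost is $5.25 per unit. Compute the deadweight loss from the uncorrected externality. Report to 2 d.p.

DWL = $3.69

Market equilibrium (private): 52.33 + 2.89Q = 205.75 - 0.84Q → Q_m = 41.1314.
Social marginal benefit = demand − MEC = 200.50 - 0.84Q.
Set SMB = MC: 200.50 - 0.84Q = 52.33 + 2.89Q → Q* = 39.7239.
Height of the DWL triangle at Q_m is MC(Q_m) − SMB(Q_m) = MEC(Q_m) = 5.2500.
DWL = ½ × 1.4075 × 5.2500 = 3.6947.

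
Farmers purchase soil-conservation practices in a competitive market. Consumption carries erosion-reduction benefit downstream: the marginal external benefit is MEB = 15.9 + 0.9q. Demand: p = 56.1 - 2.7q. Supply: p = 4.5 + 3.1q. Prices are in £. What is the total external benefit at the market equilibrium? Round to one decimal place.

Market equilibrium (private): 4.5 + 3.1q = 56.1 - 2.7q → q_m = 8.8966.
Total external benefit = ∫₀^{q_m} (15.9 + 0.9q) dq = 15.9×8.8966 + ½×0.9×8.8966² = 177.0732.

£177.1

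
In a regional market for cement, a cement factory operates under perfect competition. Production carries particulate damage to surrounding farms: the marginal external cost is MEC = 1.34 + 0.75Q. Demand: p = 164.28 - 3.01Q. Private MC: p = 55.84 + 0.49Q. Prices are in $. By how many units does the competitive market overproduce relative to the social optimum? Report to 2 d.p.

Market equilibrium (private): 55.84 + 0.49Q = 164.28 - 3.01Q → Q_m = 30.9829.
Social marginal cost = private MC + MEC = 57.18 + 1.24Q.
Set SMC = demand: 57.18 + 1.24Q = 164.28 - 3.01Q → Q* = 25.2000.
Gap = |30.9829 − 25.2000| = 5.7829.

5.78 units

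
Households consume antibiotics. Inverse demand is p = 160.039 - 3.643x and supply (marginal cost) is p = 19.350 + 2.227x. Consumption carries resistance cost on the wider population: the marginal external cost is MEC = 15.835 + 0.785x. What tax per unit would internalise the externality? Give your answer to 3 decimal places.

Social marginal benefit = demand − MEC = 144.204 - 4.428x.
Set SMB = MC: 144.204 - 4.428x = 19.350 + 2.227x → x* = 18.7609.
The Pigouvian tax equals MEC at x*: 15.835 + 0.785×18.7609 = 30.5623.

tax = 30.562 per unit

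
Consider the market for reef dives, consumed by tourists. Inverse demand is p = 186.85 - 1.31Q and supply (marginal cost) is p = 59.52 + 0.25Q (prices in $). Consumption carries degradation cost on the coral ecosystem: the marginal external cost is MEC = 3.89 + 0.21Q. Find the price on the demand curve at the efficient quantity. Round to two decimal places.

P = $95.49

Social marginal benefit = demand − MEC = 182.96 - 1.52Q.
Set SMB = MC: 182.96 - 1.52Q = 59.52 + 0.25Q → Q* = 69.7401.
Consumer price on the demand curve at Q*: 186.85 − 1.31×69.7401 = 95.4905.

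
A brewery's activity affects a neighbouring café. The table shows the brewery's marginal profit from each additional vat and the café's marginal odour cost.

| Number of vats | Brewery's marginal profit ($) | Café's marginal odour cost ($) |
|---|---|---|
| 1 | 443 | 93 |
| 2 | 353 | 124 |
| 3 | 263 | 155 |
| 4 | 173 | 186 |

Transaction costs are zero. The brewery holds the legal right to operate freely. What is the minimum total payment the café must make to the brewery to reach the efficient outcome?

$173

Left alone the brewery would choose level 4 (marginal profit stays positive).
Efficient level: k* = 3 (marginal profit ≥ marginal odour cost through 3).
The café must at least cover the brewery's forgone profit from cutting 4→3: 173 = 173.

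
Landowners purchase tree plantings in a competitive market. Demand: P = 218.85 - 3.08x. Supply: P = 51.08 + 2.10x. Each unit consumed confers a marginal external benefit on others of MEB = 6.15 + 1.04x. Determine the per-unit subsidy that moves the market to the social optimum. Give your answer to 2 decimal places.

subsidy = 49.84 per unit

Social marginal benefit = demand + MEB = 225.00 - 2.04x.
Set SMB = MC: 225.00 - 2.04x = 51.08 + 2.10x → x* = 42.0097.
The Pigouvian subsidy equals MEB at x*: 6.15 + 1.04×42.0097 = 49.8401.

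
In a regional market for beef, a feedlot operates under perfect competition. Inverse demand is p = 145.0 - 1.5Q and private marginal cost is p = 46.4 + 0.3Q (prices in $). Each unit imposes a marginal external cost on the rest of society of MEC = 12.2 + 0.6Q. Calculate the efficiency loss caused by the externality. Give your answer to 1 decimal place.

DWL = $423.1

Market equilibrium (private): 46.4 + 0.3Q = 145.0 - 1.5Q → Q_m = 54.7778.
Social marginal cost = private MC + MEC = 58.6 + 0.9Q.
Set SMC = demand: 58.6 + 0.9Q = 145.0 - 1.5Q → Q* = 36.0000.
Between Q* and Q_m the wedge SMC − demand runs linearly from 0 to MEC(Q_m), so the loss is a triangle.
DWL = ½ × 18.7778 × 45.0667 = 423.1267.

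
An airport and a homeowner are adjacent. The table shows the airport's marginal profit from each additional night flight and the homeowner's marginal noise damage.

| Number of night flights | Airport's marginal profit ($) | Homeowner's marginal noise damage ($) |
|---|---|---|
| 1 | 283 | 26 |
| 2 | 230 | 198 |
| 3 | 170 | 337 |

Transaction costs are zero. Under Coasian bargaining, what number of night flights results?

2

Bargaining reaches the level where marginal profit last exceeds marginal noise damage.
That holds through level 2 (230 ≥ 198) but not at 3 (170 < 337).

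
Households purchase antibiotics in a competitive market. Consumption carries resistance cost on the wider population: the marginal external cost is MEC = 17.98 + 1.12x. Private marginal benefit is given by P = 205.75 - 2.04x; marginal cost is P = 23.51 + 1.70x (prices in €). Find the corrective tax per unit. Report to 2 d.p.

tax = €55.83 per unit

Social marginal benefit = demand − MEC = 187.77 - 3.16x.
Set SMB = MC: 187.77 - 3.16x = 23.51 + 1.70x → x* = 33.7984.
The Pigouvian tax equals MEC at x*: 17.98 + 1.12×33.7984 = 55.8342.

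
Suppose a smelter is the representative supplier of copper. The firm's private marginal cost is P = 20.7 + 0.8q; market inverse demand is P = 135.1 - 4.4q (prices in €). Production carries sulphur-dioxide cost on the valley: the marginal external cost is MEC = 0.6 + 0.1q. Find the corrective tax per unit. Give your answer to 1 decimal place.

Social marginal cost = private MC + MEC = 21.3 + 0.9q.
Set SMC = demand: 21.3 + 0.9q = 135.1 - 4.4q → q* = 21.4717.
The Pigouvian tax equals MEC at q*: 0.6 + 0.1×21.4717 = 2.7472.

tax = €2.7 per unit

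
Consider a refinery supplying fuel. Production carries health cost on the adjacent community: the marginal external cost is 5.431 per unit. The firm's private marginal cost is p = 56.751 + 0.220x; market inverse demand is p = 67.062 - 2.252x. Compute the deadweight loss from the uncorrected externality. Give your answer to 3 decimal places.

Market equilibrium (private): 56.751 + 0.220x = 67.062 - 2.252x → x_m = 4.1711.
Social marginal cost = private MC + MEC = 62.182 + 0.220x.
Set SMC = demand: 62.182 + 0.220x = 67.062 - 2.252x → x* = 1.9741.
The welfare-loss triangle has base |x_m − x*| and height MEC(x_m) (the vertical gap between SMC and demand is zero at x* and MEC at x_m).
DWL = ½ × 2.1970 × 5.4310 = 5.9660.

DWL = 5.966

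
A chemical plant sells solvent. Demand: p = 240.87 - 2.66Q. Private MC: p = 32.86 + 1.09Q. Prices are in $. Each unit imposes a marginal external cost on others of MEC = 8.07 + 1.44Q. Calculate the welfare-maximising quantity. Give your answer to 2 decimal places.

Q* = 38.52

Social marginal cost = private MC + MEC = 40.93 + 2.53Q.
Set SMC = demand: 40.93 + 2.53Q = 240.87 - 2.66Q → Q* = 38.5241.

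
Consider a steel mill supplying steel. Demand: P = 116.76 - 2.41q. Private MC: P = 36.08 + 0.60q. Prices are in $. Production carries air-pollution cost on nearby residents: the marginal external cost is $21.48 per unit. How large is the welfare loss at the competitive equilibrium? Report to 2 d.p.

DWL = $76.64

Market equilibrium (private): 36.08 + 0.60q = 116.76 - 2.41q → q_m = 26.8040.
Social marginal cost = private MC + MEC = 57.56 + 0.60q.
Set SMC = demand: 57.56 + 0.60q = 116.76 - 2.41q → q* = 19.6678.
The loss is the area between SMC and demand from q* to q_m; with linear curves that's a triangle of height MEC(q_m).
DWL = ½ × 7.1362 × 21.4800 = 76.6428.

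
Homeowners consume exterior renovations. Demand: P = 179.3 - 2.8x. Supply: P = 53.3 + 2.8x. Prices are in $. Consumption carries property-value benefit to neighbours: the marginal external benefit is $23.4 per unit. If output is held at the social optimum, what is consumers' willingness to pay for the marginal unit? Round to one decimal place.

P = $104.6

Social marginal benefit = demand + MEB = 202.7 - 2.8x.
Set SMB = MC: 202.7 - 2.8x = 53.3 + 2.8x → x* = 26.6786.
Consumer price on the demand curve at x*: 179.3 − 2.8×26.6786 = 104.5999.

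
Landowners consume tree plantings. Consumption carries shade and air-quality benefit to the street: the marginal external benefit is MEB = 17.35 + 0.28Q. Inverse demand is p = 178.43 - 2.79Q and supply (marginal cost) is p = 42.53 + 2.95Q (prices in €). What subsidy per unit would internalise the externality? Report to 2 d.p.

Social marginal benefit = demand + MEB = 195.78 - 2.51Q.
Set SMB = MC: 195.78 - 2.51Q = 42.53 + 2.95Q → Q* = 28.0678.
The Pigouvian subsidy equals MEB at Q*: 17.35 + 0.28×28.0678 = 25.2090.

subsidy = €25.21 per unit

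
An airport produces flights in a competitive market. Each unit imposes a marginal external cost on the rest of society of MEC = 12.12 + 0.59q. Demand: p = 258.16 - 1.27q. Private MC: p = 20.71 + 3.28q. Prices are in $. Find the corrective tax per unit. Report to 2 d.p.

Social marginal cost = private MC + MEC = 32.83 + 3.87q.
Set SMC = demand: 32.83 + 3.87q = 258.16 - 1.27q → q* = 43.8385.
The Pigouvian tax equals MEC at q*: 12.12 + 0.59×43.8385 = 37.9847.

tax = $37.98 per unit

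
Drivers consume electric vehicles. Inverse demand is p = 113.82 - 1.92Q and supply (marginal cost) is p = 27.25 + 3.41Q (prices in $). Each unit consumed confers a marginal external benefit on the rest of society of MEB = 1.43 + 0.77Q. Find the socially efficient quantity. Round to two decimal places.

Social marginal benefit = demand + MEB = 115.25 - 1.15Q.
Set SMB = MC: 115.25 - 1.15Q = 27.25 + 3.41Q → Q* = 19.2982.

Q* = 19.30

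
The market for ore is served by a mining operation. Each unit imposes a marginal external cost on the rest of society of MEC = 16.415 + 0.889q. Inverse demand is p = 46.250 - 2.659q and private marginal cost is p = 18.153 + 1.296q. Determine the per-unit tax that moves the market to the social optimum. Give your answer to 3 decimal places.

tax = 18.559 per unit

Social marginal cost = private MC + MEC = 34.568 + 2.185q.
Set SMC = demand: 34.568 + 2.185q = 46.250 - 2.659q → q* = 2.4116.
The Pigouvian tax equals MEC at q*: 16.415 + 0.889×2.4116 = 18.5589.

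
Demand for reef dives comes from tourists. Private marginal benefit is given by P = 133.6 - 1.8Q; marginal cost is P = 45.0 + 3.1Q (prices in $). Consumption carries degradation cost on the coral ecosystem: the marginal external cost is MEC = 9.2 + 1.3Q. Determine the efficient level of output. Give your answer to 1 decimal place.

Social marginal benefit = demand − MEC = 124.4 - 3.1Q.
Set SMB = MC: 124.4 - 3.1Q = 45.0 + 3.1Q → Q* = 12.8065.

Q* = 12.8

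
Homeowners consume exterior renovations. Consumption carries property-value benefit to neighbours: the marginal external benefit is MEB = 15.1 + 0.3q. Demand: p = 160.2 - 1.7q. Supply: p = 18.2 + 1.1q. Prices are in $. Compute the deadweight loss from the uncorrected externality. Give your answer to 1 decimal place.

Market equilibrium (private): 18.2 + 1.1q = 160.2 - 1.7q → q_m = 50.7143.
Social marginal benefit = demand + MEB = 175.3 - 1.4q.
Set SMB = MC: 175.3 - 1.4q = 18.2 + 1.1q → q* = 62.8400.
The welfare-loss triangle has base |q_m − q*| and height MEB(q_m) (the vertical gap between SMB and MC is zero at q* and MEB at q_m).
DWL = ½ × 12.1257 × 30.3143 = 183.7911.

DWL = $183.8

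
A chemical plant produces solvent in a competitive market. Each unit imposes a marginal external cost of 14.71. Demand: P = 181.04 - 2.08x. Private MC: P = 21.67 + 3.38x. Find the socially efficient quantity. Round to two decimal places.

Social marginal cost = private MC + MEC = 36.38 + 3.38x.
Set SMC = demand: 36.38 + 3.38x = 181.04 - 2.08x → x* = 26.4945.

x* = 26.49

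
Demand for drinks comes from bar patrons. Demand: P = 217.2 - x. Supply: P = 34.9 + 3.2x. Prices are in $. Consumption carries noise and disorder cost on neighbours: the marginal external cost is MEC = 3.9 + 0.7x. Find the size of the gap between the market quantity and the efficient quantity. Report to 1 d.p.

7.0 units

Market equilibrium (private): 34.9 + 3.2x = 217.2 - x → x_m = 43.4048.
Social marginal benefit = demand − MEC = 213.3 - 1.7x.
Set SMB = MC: 213.3 - 1.7x = 34.9 + 3.2x → x* = 36.4082.
Gap = |43.4048 − 36.4082| = 6.9966.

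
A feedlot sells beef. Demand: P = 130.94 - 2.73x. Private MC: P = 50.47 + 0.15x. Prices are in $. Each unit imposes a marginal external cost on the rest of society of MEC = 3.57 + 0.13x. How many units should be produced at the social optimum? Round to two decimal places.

Social marginal cost = private MC + MEC = 54.04 + 0.28x.
Set SMC = demand: 54.04 + 0.28x = 130.94 - 2.73x → x* = 25.5482.

x* = 25.55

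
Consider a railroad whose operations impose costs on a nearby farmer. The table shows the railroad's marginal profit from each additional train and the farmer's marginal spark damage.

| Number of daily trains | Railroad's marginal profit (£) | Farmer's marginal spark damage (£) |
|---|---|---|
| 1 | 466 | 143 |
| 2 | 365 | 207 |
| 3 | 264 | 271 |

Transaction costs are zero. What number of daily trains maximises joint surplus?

2

Bargaining reaches the level where marginal profit last exceeds marginal spark damage.
That holds through level 2 (365 ≥ 207) but not at 3 (264 < 271).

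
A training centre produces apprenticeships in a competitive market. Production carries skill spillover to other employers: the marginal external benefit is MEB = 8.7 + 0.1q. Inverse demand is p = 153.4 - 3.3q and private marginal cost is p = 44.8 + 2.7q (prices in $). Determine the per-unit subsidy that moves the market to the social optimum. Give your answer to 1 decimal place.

subsidy = $10.7 per unit

Social marginal cost = private MC − MEB = 36.1 + 2.6q.
Set SMC = demand: 36.1 + 2.6q = 153.4 - 3.3q → q* = 19.8814.
The Pigouvian subsidy equals MEB at q*: 8.7 + 0.1×19.8814 = 10.6881.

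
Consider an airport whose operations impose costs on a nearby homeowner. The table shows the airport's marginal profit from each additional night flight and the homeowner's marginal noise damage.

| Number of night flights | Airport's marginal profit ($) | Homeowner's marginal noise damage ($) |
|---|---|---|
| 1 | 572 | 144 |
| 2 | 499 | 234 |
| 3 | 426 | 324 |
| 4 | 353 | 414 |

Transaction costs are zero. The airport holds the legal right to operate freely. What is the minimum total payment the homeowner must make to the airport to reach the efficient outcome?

$353

Left alone the airport would choose level 4 (marginal profit stays positive).
Efficient level: k* = 3 (marginal profit ≥ marginal noise damage through 3).
The homeowner must at least cover the airport's forgone profit from cutting 4→3: 353 = 353.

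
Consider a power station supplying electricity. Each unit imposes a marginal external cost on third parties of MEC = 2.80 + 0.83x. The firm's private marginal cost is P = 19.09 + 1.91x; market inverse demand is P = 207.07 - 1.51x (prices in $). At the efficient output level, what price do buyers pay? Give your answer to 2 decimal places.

Social marginal cost = private MC + MEC = 21.89 + 2.74x.
Set SMC = demand: 21.89 + 2.74x = 207.07 - 1.51x → x* = 43.5718.
Consumer price on the demand curve at x*: 207.07 − 1.51×43.5718 = 141.2766.

P = $141.28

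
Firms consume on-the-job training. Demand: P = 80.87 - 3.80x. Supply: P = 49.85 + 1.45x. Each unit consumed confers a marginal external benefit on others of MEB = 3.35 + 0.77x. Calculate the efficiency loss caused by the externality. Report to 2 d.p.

DWL = 6.96

Market equilibrium (private): 49.85 + 1.45x = 80.87 - 3.80x → x_m = 5.9086.
Social marginal benefit = demand + MEB = 84.22 - 3.03x.
Set SMB = MC: 84.22 - 3.03x = 49.85 + 1.45x → x* = 7.6719.
The loss is the area between SMB and MC from x* to x_m; with linear curves that's a triangle of height MEB(x_m).
DWL = ½ × 1.7633 × 7.8996 = 6.9647.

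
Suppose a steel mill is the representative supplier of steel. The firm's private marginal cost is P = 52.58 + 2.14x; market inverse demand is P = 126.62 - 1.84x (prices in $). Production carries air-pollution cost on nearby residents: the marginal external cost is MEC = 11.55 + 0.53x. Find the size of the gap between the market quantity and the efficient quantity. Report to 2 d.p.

4.75 units

Market equilibrium (private): 52.58 + 2.14x = 126.62 - 1.84x → x_m = 18.6030.
Social marginal cost = private MC + MEC = 64.13 + 2.67x.
Set SMC = demand: 64.13 + 2.67x = 126.62 - 1.84x → x* = 13.8559.
Gap = |18.6030 − 13.8559| = 4.7471.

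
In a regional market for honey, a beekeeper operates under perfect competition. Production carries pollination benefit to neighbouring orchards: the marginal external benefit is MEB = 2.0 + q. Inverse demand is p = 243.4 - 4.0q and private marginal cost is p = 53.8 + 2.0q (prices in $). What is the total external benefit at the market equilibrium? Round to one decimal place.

Market equilibrium (private): 53.8 + 2.0q = 243.4 - 4.0q → q_m = 31.6000.
Total external benefit = ∫₀^{q_m} (2.0 + 1.0q) dq = 2.0×31.6000 + ½×1.0×31.6000² = 562.4800.

$562.5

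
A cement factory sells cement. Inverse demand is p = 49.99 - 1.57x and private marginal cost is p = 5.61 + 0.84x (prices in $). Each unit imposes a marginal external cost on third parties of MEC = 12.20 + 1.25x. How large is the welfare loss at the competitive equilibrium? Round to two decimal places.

DWL = $169.45

Market equilibrium (private): 5.61 + 0.84x = 49.99 - 1.57x → x_m = 18.4149.
Social marginal cost = private MC + MEC = 17.81 + 2.09x.
Set SMC = demand: 17.81 + 2.09x = 49.99 - 1.57x → x* = 8.7923.
The loss is the area between SMC and demand from x* to x_m; with linear curves that's a triangle of height MEC(x_m).
DWL = ½ × 9.6226 × 35.2187 = 169.4477.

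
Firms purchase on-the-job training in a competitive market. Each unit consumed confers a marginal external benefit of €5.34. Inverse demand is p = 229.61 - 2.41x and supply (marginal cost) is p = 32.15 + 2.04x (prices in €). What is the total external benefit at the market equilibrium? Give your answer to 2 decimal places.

€236.95

Market equilibrium (private): 32.15 + 2.04x = 229.61 - 2.41x → x_m = 44.3730.
Total external benefit = MEB × x_m = 5.34 × 44.3730 = 236.9518.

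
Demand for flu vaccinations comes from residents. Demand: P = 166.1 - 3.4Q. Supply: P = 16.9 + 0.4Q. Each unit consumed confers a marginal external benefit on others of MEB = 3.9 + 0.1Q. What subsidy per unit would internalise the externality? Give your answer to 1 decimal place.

subsidy = 8.0 per unit

Social marginal benefit = demand + MEB = 170.0 - 3.3Q.
Set SMB = MC: 170.0 - 3.3Q = 16.9 + 0.4Q → Q* = 41.3784.
The Pigouvian subsidy equals MEB at Q*: 3.9 + 0.1×41.3784 = 8.0378.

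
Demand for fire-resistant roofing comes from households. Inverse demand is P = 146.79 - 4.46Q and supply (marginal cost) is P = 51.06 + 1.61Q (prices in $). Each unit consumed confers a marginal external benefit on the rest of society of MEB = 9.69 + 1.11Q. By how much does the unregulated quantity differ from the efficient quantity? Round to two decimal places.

5.48 units

Market equilibrium (private): 51.06 + 1.61Q = 146.79 - 4.46Q → Q_m = 15.7710.
Social marginal benefit = demand + MEB = 156.48 - 3.35Q.
Set SMB = MC: 156.48 - 3.35Q = 51.06 + 1.61Q → Q* = 21.2540.
Gap = |15.7710 − 21.2540| = 5.4830.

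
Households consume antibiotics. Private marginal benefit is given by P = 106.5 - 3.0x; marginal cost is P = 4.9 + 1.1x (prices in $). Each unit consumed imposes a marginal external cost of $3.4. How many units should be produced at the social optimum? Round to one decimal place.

Social marginal benefit = demand − MEC = 103.1 - 3.0x.
Set SMB = MC: 103.1 - 3.0x = 4.9 + 1.1x → x* = 23.9512.

x* = 24.0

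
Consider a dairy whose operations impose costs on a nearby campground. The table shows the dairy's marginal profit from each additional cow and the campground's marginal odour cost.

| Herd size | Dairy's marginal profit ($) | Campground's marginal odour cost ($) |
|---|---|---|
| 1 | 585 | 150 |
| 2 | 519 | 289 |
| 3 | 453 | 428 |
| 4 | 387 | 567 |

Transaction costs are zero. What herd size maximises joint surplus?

Bargaining reaches the level where marginal profit last exceeds marginal odour cost.
That holds through level 3 (453 ≥ 428) but not at 4 (387 < 567).

3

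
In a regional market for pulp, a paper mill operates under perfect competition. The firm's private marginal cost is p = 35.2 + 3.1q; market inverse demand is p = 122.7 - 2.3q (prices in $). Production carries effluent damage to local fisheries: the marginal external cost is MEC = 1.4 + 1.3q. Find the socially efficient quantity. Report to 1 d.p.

Social marginal cost = private MC + MEC = 36.6 + 4.4q.
Set SMC = demand: 36.6 + 4.4q = 122.7 - 2.3q → q* = 12.8507.

q* = 12.9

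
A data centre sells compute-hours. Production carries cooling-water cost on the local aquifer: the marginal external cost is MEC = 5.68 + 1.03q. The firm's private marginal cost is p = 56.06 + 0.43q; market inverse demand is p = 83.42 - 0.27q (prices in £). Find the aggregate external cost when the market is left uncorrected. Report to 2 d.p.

£1008.77

Market equilibrium (private): 56.06 + 0.43q = 83.42 - 0.27q → q_m = 39.0857.
Total external cost = ∫₀^{q_m} (5.68 + 1.03q) dq = 5.68×39.0857 + ½×1.03×39.0857² = 1008.7681.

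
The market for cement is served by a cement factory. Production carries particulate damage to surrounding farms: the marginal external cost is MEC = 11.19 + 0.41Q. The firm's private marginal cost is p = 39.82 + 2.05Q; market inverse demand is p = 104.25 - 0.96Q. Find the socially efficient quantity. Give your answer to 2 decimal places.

Social marginal cost = private MC + MEC = 51.01 + 2.46Q.
Set SMC = demand: 51.01 + 2.46Q = 104.25 - 0.96Q → Q* = 15.5673.

Q* = 15.57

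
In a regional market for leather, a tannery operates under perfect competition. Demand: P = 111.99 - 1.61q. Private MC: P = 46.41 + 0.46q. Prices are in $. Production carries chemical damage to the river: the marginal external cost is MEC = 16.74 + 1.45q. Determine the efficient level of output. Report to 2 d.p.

Social marginal cost = private MC + MEC = 63.15 + 1.91q.
Set SMC = demand: 63.15 + 1.91q = 111.99 - 1.61q → q* = 13.8750.

q* = 13.88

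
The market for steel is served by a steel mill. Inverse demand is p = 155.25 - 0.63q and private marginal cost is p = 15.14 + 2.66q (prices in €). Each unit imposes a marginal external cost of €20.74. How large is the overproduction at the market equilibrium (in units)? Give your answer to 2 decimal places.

Market equilibrium (private): 15.14 + 2.66q = 155.25 - 0.63q → q_m = 42.5866.
Social marginal cost = private MC + MEC = 35.88 + 2.66q.
Set SMC = demand: 35.88 + 2.66q = 155.25 - 0.63q → q* = 36.2827.
Gap = |42.5866 − 36.2827| = 6.3039.

6.30 units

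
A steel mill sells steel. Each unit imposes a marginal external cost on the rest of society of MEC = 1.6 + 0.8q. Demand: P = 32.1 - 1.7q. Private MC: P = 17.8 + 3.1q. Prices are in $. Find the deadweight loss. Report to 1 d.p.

Market equilibrium (private): 17.8 + 3.1q = 32.1 - 1.7q → q_m = 2.9792.
Social marginal cost = private MC + MEC = 19.4 + 3.9q.
Set SMC = demand: 19.4 + 3.9q = 32.1 - 1.7q → q* = 2.2679.
The welfare-loss triangle has base |q_m − q*| and height MEC(q_m) (the vertical gap between SMC and demand is zero at q* and MEC at q_m).
DWL = ½ × 0.7113 × 3.9833 = 1.4167.

DWL = $1.4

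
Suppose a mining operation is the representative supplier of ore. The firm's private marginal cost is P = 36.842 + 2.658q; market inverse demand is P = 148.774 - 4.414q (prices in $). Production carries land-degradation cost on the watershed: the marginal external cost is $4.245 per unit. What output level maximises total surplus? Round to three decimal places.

q* = 15.227

Social marginal cost = private MC + MEC = 41.087 + 2.658q.
Set SMC = demand: 41.087 + 2.658q = 148.774 - 4.414q → q* = 15.2272.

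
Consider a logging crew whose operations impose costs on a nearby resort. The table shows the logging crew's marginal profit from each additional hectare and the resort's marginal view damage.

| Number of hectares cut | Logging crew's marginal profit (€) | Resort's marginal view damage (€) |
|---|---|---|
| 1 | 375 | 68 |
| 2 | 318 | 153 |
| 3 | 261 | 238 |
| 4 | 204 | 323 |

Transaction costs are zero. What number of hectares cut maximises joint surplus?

Bargaining reaches the level where marginal profit last exceeds marginal view damage.
That holds through level 3 (261 ≥ 238) but not at 4 (204 < 323).

3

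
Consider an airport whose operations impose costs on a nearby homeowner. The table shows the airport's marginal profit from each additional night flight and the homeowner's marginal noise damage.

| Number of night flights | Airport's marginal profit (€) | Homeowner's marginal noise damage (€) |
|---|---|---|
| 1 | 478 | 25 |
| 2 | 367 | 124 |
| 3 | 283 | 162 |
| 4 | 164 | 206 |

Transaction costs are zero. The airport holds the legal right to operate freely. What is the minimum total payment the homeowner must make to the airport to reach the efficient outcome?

Left alone the airport would choose level 4 (marginal profit stays positive).
Efficient level: k* = 3 (marginal profit ≥ marginal noise damage through 3).
The homeowner must at least cover the airport's forgone profit from cutting 4→3: 164 = 164.

€164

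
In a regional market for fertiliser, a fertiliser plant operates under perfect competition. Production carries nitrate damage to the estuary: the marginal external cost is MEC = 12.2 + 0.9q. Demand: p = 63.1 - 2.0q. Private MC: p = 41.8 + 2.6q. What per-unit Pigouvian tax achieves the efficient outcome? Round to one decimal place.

tax = 13.7 per unit

Social marginal cost = private MC + MEC = 54.0 + 3.5q.
Set SMC = demand: 54.0 + 3.5q = 63.1 - 2.0q → q* = 1.6545.
The Pigouvian tax equals MEC at q*: 12.2 + 0.9×1.6545 = 13.6891.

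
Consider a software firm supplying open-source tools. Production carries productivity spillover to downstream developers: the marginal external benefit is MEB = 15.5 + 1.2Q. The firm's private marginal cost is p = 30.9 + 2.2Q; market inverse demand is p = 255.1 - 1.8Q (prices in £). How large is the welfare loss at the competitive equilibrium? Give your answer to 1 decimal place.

DWL = £1223.1

Market equilibrium (private): 30.9 + 2.2Q = 255.1 - 1.8Q → Q_m = 56.0500.
Social marginal cost = private MC − MEB = 15.4 + Q.
Set SMC = demand: 15.4 + Q = 255.1 - 1.8Q → Q* = 85.6071.
Between Q* and Q_m the wedge demand − SMC runs linearly from 0 to MEB(Q_m), so the loss is a triangle.
DWL = ½ × 29.5571 × 82.7600 = 1223.0728.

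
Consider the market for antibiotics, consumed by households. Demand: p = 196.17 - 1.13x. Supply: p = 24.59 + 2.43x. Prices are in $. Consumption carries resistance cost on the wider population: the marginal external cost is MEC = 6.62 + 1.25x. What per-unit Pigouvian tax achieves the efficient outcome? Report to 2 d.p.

Social marginal benefit = demand − MEC = 189.55 - 2.38x.
Set SMB = MC: 189.55 - 2.38x = 24.59 + 2.43x → x* = 34.2952.
The Pigouvian tax equals MEC at x*: 6.62 + 1.25×34.2952 = 49.4890.

tax = $49.49 per unit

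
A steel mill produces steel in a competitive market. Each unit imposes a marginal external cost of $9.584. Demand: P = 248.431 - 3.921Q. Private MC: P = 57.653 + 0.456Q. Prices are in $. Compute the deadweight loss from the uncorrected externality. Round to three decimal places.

DWL = $10.493

Market equilibrium (private): 57.653 + 0.456Q = 248.431 - 3.921Q → Q_m = 43.5865.
Social marginal cost = private MC + MEC = 67.237 + 0.456Q.
Set SMC = demand: 67.237 + 0.456Q = 248.431 - 3.921Q → Q* = 41.3968.
The welfare-loss triangle has base |Q_m − Q*| and height MEC(Q_m) (the vertical gap between SMC and demand is zero at Q* and MEC at Q_m).
DWL = ½ × 2.1897 × 9.5840 = 10.4930.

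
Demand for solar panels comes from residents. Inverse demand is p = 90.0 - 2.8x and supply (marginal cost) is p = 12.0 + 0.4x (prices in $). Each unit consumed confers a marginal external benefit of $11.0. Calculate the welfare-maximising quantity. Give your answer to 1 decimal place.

Social marginal benefit = demand + MEB = 101.0 - 2.8x.
Set SMB = MC: 101.0 - 2.8x = 12.0 + 0.4x → x* = 27.8125.

x* = 27.8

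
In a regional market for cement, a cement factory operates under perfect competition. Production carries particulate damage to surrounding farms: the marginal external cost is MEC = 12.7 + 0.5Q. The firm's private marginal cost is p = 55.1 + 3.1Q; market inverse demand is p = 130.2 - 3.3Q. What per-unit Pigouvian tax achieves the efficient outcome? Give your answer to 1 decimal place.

tax = 17.2 per unit

Social marginal cost = private MC + MEC = 67.8 + 3.6Q.
Set SMC = demand: 67.8 + 3.6Q = 130.2 - 3.3Q → Q* = 9.0435.
The Pigouvian tax equals MEC at Q*: 12.7 + 0.5×9.0435 = 17.2218.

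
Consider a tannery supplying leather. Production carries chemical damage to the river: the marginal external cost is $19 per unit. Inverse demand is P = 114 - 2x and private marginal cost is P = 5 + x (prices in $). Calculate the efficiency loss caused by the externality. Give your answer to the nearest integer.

DWL = $60

Market equilibrium (private): 5 + x = 114 - 2x → x_m = 36.3333.
Social marginal cost = private MC + MEC = 24 + x.
Set SMC = demand: 24 + x = 114 - 2x → x* = 30.0000.
The welfare-loss triangle has base |x_m − x*| and height MEC(x_m) (the vertical gap between SMC and demand is zero at x* and MEC at x_m).
DWL = ½ × 6.3333 × 19.0000 = 60.1664.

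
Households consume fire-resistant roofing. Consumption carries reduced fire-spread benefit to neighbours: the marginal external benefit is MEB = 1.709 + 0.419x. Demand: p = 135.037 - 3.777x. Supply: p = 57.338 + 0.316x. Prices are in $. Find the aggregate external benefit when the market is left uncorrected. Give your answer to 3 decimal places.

$107.940

Market equilibrium (private): 57.338 + 0.316x = 135.037 - 3.777x → x_m = 18.9834.
Total external benefit = ∫₀^{x_m} (1.709 + 0.419x) dx = 1.709×18.9834 + ½×0.419×18.9834² = 107.9400.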